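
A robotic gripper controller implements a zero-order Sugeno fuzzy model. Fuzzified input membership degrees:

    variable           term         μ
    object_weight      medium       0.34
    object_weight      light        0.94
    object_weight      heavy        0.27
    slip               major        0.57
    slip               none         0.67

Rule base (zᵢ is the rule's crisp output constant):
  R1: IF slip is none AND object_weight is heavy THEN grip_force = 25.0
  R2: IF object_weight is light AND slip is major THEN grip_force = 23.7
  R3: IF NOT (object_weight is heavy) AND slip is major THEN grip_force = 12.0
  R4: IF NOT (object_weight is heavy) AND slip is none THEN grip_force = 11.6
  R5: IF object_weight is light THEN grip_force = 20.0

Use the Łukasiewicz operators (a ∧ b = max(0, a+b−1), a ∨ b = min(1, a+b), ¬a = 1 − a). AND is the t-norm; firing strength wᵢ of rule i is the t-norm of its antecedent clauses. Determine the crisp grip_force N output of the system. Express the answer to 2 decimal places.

18.20

R1 (z=25.0): none=0.67, heavy=0.27; AND[max(0, a+b−1)] → w = 0.00
R2 (z=23.7): light=0.94, major=0.57; AND[max(0, a+b−1)] → w = 0.51
R3 (z=12.0): ¬heavy=1−0.27=0.73, major=0.57; AND[max(0, a+b−1)] → w = 0.30
R4 (z=11.6): ¬heavy=1−0.27=0.73, none=0.67; AND[max(0, a+b−1)] → w = 0.40
R5 (z=20.0): light=0.94 → w = 0.94
Weighted average = (0.00·25.0 + 0.51·23.7 + 0.30·12.0 + 0.40·11.6 + 0.94·20.0) / (0.00 + 0.51 + 0.30 + 0.40 + 0.94)
  = 39.1270 / 2.1500 = 18.20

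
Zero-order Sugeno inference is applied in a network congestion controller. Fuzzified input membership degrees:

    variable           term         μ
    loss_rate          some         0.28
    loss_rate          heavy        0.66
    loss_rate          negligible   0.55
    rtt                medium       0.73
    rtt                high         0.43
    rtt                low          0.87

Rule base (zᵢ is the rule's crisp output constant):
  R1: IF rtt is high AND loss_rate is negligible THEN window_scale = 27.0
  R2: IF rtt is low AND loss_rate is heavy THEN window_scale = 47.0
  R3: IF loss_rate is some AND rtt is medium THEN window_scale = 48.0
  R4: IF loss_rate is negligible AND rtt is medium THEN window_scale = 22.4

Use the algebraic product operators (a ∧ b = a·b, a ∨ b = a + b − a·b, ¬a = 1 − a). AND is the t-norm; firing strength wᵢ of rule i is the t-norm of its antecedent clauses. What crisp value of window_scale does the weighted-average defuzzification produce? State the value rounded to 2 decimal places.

36.83

R1 (z=27.0): high=0.43, negligible=0.55; AND[a·b] → w = 0.2365
R2 (z=47.0): low=0.87, heavy=0.66; AND[a·b] → w = 0.5742
R3 (z=48.0): some=0.28, medium=0.73; AND[a·b] → w = 0.2044
R4 (z=22.4): negligible=0.55, medium=0.73; AND[a·b] → w = 0.4015
Weighted average = (0.2365·27.0 + 0.5742·47.0 + 0.2044·48.0 + 0.4015·22.4) / (0.2365 + 0.5742 + 0.2044 + 0.4015)
  = 52.1777 / 1.4166 = 36.83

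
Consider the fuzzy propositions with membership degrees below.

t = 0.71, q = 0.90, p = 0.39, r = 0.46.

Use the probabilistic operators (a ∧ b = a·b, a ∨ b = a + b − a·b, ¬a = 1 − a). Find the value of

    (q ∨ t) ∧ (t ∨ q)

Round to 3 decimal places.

0.943

q ∨ t = a + b − a·b on (0.9000, 0.7100) = 0.9710
t ∨ q = a + b − a·b on (0.7100, 0.9000) = 0.9710
(q ∨ t) ∧ (t ∨ q) = a·b on (0.9710, 0.9710) = 0.9428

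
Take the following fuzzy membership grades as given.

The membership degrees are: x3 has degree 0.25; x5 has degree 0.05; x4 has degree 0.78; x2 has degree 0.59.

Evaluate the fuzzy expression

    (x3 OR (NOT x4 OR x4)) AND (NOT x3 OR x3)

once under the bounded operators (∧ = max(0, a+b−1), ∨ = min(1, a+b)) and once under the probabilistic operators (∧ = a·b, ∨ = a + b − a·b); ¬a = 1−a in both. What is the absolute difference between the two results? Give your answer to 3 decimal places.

0.292

Under bounded:
  NOT x4 = 1 − 0.78 = 0.22
  NOT x4 OR x4 = min(1, a+b) on (0.22, 0.78) = 1.00
  x3 OR (NOT x4 OR x4) = min(1, a+b) on (0.25, 1.00) = 1.00
  NOT x3 = 1 − 0.25 = 0.75
  NOT x3 OR x3 = min(1, a+b) on (0.75, 0.25) = 1.00
  (x3 OR (NOT x4 OR x4)) AND (NOT x3 OR x3) = max(0, a+b−1) on (1.00, 1.00) = 1.00
  → value = 1.0000
Under probabilistic:
  NOT x4 = 1 − 0.7800 = 0.2200
  NOT x4 OR x4 = a + b − a·b on (0.2200, 0.7800) = 0.8284
  x3 OR (NOT x4 OR x4) = a + b − a·b on (0.2500, 0.8284) = 0.8713
  NOT x3 = 1 − 0.2500 = 0.7500
  NOT x3 OR x3 = a + b − a·b on (0.7500, 0.2500) = 0.8125
  (x3 OR (NOT x4 OR x4)) AND (NOT x3 OR x3) = a·b on (0.8713, 0.8125) = 0.7079
  → value = 0.7079
|1.0000 − 0.7079| = 0.292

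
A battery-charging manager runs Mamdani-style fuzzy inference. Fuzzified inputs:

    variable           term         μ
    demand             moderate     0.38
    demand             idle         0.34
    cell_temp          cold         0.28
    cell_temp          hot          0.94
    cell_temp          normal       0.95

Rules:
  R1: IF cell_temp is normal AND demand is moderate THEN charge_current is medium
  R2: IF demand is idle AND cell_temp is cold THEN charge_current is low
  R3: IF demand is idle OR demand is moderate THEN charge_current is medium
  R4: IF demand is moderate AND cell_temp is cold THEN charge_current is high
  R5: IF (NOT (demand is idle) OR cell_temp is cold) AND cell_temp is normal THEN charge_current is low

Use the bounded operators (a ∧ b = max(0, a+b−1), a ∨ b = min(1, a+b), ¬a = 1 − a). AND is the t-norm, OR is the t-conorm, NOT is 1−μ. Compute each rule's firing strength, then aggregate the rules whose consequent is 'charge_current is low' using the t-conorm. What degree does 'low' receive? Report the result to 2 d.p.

R1: normal=0.95, moderate=0.38; AND[max(0, a+b−1)] → w = 0.33
R2: idle=0.34, cold=0.28; AND[max(0, a+b−1)] → w = 0.00
R3: idle=0.34, moderate=0.38; OR[min(1, a+b)] → w = 0.72
R4: moderate=0.38, cold=0.28; AND[max(0, a+b−1)] → w = 0.00
R5: (¬idle=1−0.34=0.66 OR cold=0.28) = 0.94; AND[max(0, a+b−1)] with normal=0.95 → w = 0.89
Rules with consequent 'low': {R2, R5} → strengths 0.00, 0.89
Aggregate via t-conorm [min(1, a+b)]: 0.89

0.89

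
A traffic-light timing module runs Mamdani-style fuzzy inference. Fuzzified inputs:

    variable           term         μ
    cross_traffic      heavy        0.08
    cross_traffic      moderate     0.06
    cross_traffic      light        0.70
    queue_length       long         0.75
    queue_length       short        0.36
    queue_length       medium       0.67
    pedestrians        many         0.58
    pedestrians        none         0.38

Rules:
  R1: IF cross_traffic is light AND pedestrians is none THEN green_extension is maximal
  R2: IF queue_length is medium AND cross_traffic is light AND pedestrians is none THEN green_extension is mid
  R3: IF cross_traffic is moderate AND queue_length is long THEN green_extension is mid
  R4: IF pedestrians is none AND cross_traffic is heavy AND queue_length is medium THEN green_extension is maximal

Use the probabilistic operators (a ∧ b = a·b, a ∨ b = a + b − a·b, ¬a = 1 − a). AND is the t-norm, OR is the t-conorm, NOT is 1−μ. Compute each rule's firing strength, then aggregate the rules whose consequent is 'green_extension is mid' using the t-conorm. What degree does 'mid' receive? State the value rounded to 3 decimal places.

0.215

R1: light=0.70, none=0.38; AND[a·b] → w = 0.2660
R2: medium=0.67, light=0.70, none=0.38; AND[a·b] → w = 0.1782
R3: moderate=0.06, long=0.75; AND[a·b] → w = 0.0450
R4: none=0.38, heavy=0.08, medium=0.67; AND[a·b] → w = 0.0204
Rules with consequent 'mid': {R2, R3} → strengths 0.1782, 0.0450
Aggregate via t-conorm [a + b − a·b]: 0.2152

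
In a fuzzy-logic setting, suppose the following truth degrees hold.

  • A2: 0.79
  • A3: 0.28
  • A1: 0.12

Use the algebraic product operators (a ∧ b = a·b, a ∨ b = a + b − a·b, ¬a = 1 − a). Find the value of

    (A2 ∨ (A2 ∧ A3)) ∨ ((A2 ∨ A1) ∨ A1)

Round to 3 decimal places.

A2 ∧ A3 = a·b on (0.7900, 0.2800) = 0.2212
A2 ∨ (A2 ∧ A3) = a + b − a·b on (0.7900, 0.2212) = 0.8365
A2 ∨ A1 = a + b − a·b on (0.7900, 0.1200) = 0.8152
(A2 ∨ A1) ∨ A1 = a + b − a·b on (0.8152, 0.1200) = 0.8374
(A2 ∨ (A2 ∧ A3)) ∨ ((A2 ∨ A1) ∨ A1) = a + b − a·b on (0.8365, 0.8374) = 0.9734

0.973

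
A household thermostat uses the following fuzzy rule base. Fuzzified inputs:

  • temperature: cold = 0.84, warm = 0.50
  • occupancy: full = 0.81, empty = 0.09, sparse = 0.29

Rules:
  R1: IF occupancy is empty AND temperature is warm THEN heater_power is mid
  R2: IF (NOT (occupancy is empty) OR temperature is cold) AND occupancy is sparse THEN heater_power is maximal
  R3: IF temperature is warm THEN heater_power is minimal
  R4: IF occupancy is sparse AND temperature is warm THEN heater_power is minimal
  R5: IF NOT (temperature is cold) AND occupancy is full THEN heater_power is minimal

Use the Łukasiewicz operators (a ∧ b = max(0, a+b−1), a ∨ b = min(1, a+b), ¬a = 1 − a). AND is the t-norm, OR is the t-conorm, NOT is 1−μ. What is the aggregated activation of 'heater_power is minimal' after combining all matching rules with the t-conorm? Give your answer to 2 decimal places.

0.50

R1: empty=0.09, warm=0.50; AND[max(0, a+b−1)] → w = 0.00
R2: (¬empty=1−0.09=0.91 OR cold=0.84) = 1.00; AND[max(0, a+b−1)] with sparse=0.29 → w = 0.29
R3: warm=0.50 → w = 0.50
R4: sparse=0.29, warm=0.50; AND[max(0, a+b−1)] → w = 0.00
R5: ¬cold=1−0.84=0.16, full=0.81; AND[max(0, a+b−1)] → w = 0.00
Rules with consequent 'minimal': {R3, R4, R5} → strengths 0.50, 0.00, 0.00
Aggregate via t-conorm [min(1, a+b)]: 0.50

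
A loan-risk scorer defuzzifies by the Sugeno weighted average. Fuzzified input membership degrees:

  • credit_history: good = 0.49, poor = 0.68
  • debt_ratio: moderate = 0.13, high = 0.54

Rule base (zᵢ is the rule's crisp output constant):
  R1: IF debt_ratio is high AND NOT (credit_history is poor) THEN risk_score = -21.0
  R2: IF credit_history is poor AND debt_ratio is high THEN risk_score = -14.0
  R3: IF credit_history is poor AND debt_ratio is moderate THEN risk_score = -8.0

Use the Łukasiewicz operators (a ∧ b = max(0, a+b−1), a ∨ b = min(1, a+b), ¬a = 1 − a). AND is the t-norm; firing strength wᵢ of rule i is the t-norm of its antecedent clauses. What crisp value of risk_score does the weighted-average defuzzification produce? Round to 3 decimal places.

-14.000

R1 (z=-21.0): high=0.54, ¬poor=1−0.68=0.32; AND[max(0, a+b−1)] → w = 0.00
R2 (z=-14.0): poor=0.68, high=0.54; AND[max(0, a+b−1)] → w = 0.22
R3 (z=-8.0): poor=0.68, moderate=0.13; AND[max(0, a+b−1)] → w = 0.00
Weighted average = (0.00·-21.0 + 0.22·-14.0 + 0.00·-8.0) / (0.00 + 0.22 + 0.00)
  = -3.0800 / 0.2200 = -14.000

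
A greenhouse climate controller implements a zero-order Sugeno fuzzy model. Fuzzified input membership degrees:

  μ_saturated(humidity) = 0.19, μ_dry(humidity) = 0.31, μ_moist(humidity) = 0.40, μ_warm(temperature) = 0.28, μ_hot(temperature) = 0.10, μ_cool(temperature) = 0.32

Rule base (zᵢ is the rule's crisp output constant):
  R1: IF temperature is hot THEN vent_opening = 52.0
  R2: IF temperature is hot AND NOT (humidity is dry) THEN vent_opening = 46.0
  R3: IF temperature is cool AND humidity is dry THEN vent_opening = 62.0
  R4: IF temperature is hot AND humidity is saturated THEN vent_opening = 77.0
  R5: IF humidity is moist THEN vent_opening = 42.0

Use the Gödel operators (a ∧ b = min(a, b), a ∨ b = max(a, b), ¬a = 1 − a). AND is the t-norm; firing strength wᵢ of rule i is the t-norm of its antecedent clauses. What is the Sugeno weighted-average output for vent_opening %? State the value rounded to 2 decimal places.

52.99

R1 (z=52.0): hot=0.10 → w = 0.10
R2 (z=46.0): hot=0.10, ¬dry=1−0.31=0.69; AND[min(a, b)] → w = 0.10
R3 (z=62.0): cool=0.32, dry=0.31; AND[min(a, b)] → w = 0.31
R4 (z=77.0): hot=0.10, saturated=0.19; AND[min(a, b)] → w = 0.10
R5 (z=42.0): moist=0.40 → w = 0.40
Weighted average = (0.10·52.0 + 0.10·46.0 + 0.31·62.0 + 0.10·77.0 + 0.40·42.0) / (0.10 + 0.10 + 0.31 + 0.10 + 0.40)
  = 53.5200 / 1.0100 = 52.99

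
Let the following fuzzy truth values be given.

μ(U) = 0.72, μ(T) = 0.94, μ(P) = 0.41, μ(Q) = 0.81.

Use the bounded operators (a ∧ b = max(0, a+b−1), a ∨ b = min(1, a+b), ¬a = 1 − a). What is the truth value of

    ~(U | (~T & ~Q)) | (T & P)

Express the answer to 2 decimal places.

0.63

~T = 1 − 0.94 = 0.06
~Q = 1 − 0.81 = 0.19
~T & ~Q = max(0, a+b−1) on (0.06, 0.19) = 0.00
U | (~T & ~Q) = min(1, a+b) on (0.72, 0.00) = 0.72
~(U | (~T & ~Q)) = 1 − 0.72 = 0.28
T & P = max(0, a+b−1) on (0.94, 0.41) = 0.35
~(U | (~T & ~Q)) | (T & P) = min(1, a+b) on (0.28, 0.35) = 0.63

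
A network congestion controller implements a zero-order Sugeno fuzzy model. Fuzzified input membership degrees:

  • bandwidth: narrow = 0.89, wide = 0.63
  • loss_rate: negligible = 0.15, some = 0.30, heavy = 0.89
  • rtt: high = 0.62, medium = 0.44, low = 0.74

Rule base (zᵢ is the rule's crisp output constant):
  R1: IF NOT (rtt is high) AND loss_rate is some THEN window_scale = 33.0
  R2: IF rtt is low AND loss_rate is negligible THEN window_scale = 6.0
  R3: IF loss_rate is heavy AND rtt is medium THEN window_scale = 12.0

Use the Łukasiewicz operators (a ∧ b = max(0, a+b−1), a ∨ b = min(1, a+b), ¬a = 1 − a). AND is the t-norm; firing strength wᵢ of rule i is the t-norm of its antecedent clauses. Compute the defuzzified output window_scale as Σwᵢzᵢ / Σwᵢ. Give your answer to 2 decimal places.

R1 (z=33.0): ¬high=1−0.62=0.38, some=0.30; AND[max(0, a+b−1)] → w = 0.00
R2 (z=6.0): low=0.74, negligible=0.15; AND[max(0, a+b−1)] → w = 0.00
R3 (z=12.0): heavy=0.89, medium=0.44; AND[max(0, a+b−1)] → w = 0.33
Weighted average = (0.00·33.0 + 0.00·6.0 + 0.33·12.0) / (0.00 + 0.00 + 0.33)
  = 3.9600 / 0.3300 = 12.00

12.00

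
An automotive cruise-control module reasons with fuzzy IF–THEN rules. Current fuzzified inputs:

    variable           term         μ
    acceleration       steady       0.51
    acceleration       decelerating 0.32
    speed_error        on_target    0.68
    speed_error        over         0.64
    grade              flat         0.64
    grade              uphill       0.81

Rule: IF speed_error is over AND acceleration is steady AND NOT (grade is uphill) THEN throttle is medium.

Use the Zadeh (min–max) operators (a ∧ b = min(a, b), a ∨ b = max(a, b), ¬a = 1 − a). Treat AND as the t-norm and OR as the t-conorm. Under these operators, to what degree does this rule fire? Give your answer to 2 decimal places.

firing strength: over=0.64, steady=0.51, ¬uphill=1−0.81=0.19; AND[min(a, b)] → w = 0.19

0.19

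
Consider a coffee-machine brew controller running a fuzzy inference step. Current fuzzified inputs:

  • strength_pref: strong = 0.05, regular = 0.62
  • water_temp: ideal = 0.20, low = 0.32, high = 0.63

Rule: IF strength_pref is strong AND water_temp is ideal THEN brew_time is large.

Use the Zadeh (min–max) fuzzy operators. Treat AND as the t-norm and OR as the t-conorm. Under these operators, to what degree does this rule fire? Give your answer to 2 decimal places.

firing strength: strong=0.05, ideal=0.20; AND[min(a, b)] → w = 0.05

0.05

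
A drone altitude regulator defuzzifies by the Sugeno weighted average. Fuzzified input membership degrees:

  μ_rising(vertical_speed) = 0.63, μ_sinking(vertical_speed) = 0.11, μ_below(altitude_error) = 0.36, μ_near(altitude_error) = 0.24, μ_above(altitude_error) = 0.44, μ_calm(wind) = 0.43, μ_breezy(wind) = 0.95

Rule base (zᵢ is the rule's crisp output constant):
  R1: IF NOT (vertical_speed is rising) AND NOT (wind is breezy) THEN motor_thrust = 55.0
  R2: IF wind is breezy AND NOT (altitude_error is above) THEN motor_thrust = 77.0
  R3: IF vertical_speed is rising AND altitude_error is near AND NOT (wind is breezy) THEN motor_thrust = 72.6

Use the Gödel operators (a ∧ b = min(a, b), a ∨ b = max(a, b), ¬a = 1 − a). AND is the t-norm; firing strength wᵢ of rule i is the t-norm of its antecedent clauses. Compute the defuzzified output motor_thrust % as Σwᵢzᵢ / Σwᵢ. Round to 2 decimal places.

R1 (z=55.0): ¬rising=1−0.63=0.37, ¬breezy=1−0.95=0.05; AND[min(a, b)] → w = 0.05
R2 (z=77.0): breezy=0.95, ¬above=1−0.44=0.56; AND[min(a, b)] → w = 0.56
R3 (z=72.6): rising=0.63, near=0.24, ¬breezy=1−0.95=0.05; AND[min(a, b)] → w = 0.05
Weighted average = (0.05·55.0 + 0.56·77.0 + 0.05·72.6) / (0.05 + 0.56 + 0.05)
  = 49.5000 / 0.6600 = 75.00

75.00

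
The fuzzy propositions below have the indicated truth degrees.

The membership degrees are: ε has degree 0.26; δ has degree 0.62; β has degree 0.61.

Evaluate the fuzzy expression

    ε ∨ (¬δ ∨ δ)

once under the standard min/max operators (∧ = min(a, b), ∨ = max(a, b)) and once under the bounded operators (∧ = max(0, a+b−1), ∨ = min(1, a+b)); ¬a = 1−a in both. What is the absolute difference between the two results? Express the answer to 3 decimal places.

0.380

Under standard min/max:
  ¬δ = 1 − 0.62 = 0.38
  ¬δ ∨ δ = max(a, b) on (0.38, 0.62) = 0.62
  ε ∨ (¬δ ∨ δ) = max(a, b) on (0.26, 0.62) = 0.62
  → value = 0.6200
Under bounded:
  ¬δ = 1 − 0.62 = 0.38
  ¬δ ∨ δ = min(1, a+b) on (0.38, 0.62) = 1.00
  ε ∨ (¬δ ∨ δ) = min(1, a+b) on (0.26, 1.00) = 1.00
  → value = 1.0000
|0.6200 − 1.0000| = 0.380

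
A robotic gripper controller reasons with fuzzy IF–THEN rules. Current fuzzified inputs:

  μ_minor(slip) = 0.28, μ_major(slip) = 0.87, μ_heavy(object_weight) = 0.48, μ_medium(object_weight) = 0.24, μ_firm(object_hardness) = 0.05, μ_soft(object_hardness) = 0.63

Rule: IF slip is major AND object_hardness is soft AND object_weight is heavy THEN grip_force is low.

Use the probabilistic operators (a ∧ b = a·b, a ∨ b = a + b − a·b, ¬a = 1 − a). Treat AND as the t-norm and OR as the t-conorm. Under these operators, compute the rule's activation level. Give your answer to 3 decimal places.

firing strength: major=0.87, soft=0.63, heavy=0.48; AND[a·b] → w = 0.2631

0.263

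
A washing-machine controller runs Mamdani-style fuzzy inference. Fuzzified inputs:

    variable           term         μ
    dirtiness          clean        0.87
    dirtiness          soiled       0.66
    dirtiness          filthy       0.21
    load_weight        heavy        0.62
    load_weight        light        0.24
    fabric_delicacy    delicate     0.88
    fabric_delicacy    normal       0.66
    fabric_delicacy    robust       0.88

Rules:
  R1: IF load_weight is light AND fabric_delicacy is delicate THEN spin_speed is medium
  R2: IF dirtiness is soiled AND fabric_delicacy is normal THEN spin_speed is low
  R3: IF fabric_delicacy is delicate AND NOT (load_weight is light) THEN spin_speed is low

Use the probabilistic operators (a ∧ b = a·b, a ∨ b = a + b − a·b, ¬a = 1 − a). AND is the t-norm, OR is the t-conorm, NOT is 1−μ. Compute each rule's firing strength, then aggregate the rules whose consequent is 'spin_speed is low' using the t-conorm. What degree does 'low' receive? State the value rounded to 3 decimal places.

0.813

R1: light=0.24, delicate=0.88; AND[a·b] → w = 0.2112
R2: soiled=0.66, normal=0.66; AND[a·b] → w = 0.4356
R3: delicate=0.88, ¬light=1−0.24=0.76; AND[a·b] → w = 0.6688
Rules with consequent 'low': {R2, R3} → strengths 0.4356, 0.6688
Aggregate via t-conorm [a + b − a·b]: 0.8131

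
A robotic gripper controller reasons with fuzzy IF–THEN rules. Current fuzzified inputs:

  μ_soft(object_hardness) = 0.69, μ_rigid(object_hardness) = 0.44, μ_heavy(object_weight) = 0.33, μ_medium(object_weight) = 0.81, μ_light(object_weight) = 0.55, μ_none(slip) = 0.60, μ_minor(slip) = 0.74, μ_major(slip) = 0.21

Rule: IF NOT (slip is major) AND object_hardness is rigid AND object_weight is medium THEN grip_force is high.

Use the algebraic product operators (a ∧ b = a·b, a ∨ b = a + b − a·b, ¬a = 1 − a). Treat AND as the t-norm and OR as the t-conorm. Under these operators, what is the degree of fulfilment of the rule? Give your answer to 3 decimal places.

firing strength: ¬major=1−0.21=0.79, rigid=0.44, medium=0.81; AND[a·b] → w = 0.2816

0.282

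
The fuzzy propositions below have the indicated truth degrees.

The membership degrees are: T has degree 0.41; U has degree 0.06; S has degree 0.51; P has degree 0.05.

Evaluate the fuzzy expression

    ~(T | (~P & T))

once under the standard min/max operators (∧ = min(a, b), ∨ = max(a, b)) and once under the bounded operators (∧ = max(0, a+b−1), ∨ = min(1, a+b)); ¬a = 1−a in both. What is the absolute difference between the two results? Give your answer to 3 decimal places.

Under standard min/max:
  ~P = 1 − 0.05 = 0.95
  ~P & T = min(a, b) on (0.95, 0.41) = 0.41
  T | (~P & T) = max(a, b) on (0.41, 0.41) = 0.41
  ~(T | (~P & T)) = 1 − 0.41 = 0.59
  → value = 0.5900
Under bounded:
  ~P = 1 − 0.05 = 0.95
  ~P & T = max(0, a+b−1) on (0.95, 0.41) = 0.36
  T | (~P & T) = min(1, a+b) on (0.41, 0.36) = 0.77
  ~(T | (~P & T)) = 1 − 0.77 = 0.23
  → value = 0.2300
|0.5900 − 0.2300| = 0.360

0.360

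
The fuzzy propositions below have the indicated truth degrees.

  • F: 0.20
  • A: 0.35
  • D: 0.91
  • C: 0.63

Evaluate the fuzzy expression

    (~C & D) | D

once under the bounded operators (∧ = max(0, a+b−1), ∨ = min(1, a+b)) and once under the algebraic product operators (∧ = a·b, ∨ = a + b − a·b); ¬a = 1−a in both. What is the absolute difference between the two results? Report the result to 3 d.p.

0.060

Under bounded:
  ~C = 1 − 0.63 = 0.37
  ~C & D = max(0, a+b−1) on (0.37, 0.91) = 0.28
  (~C & D) | D = min(1, a+b) on (0.28, 0.91) = 1.00
  → value = 1.0000
Under algebraic product:
  ~C = 1 − 0.6300 = 0.3700
  ~C & D = a·b on (0.3700, 0.9100) = 0.3367
  (~C & D) | D = a + b − a·b on (0.3367, 0.9100) = 0.9403
  → value = 0.9403
|1.0000 − 0.9403| = 0.060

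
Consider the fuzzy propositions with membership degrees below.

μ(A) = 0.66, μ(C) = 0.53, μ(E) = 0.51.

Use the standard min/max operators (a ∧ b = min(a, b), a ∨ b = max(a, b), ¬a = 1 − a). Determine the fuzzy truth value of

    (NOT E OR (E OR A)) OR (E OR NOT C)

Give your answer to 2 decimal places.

NOT E = 1 − 0.51 = 0.49
E OR A = max(a, b) on (0.51, 0.66) = 0.66
NOT E OR (E OR A) = max(a, b) on (0.49, 0.66) = 0.66
NOT C = 1 − 0.53 = 0.47
E OR NOT C = max(a, b) on (0.51, 0.47) = 0.51
(NOT E OR (E OR A)) OR (E OR NOT C) = max(a, b) on (0.66, 0.51) = 0.66

0.66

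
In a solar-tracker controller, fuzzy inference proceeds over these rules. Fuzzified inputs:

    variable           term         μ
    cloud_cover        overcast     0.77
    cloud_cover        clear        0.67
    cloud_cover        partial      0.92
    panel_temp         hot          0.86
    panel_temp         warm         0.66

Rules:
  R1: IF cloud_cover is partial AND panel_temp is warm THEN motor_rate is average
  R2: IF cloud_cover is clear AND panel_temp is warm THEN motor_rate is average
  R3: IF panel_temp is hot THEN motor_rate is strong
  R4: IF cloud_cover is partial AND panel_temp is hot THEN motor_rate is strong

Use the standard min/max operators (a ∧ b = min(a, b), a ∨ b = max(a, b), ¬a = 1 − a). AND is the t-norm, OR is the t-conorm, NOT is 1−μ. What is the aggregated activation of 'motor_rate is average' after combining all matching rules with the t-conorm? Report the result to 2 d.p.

R1: partial=0.92, warm=0.66; AND[min(a, b)] → w = 0.66
R2: clear=0.67, warm=0.66; AND[min(a, b)] → w = 0.66
R3: hot=0.86 → w = 0.86
R4: partial=0.92, hot=0.86; AND[min(a, b)] → w = 0.86
Rules with consequent 'average': {R1, R2} → strengths 0.66, 0.66
Aggregate via t-conorm [max(a, b)]: 0.66

0.66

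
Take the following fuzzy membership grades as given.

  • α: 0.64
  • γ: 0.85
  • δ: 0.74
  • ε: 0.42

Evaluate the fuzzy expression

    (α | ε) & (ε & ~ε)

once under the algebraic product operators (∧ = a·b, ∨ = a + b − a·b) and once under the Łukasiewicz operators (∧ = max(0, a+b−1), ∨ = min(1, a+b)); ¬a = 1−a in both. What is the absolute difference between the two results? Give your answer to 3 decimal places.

0.193

Under algebraic product:
  α | ε = a + b − a·b on (0.6400, 0.4200) = 0.7912
  ~ε = 1 − 0.4200 = 0.5800
  ε & ~ε = a·b on (0.4200, 0.5800) = 0.2436
  (α | ε) & (ε & ~ε) = a·b on (0.7912, 0.2436) = 0.1927
  → value = 0.1927
Under Łukasiewicz:
  α | ε = min(1, a+b) on (0.64, 0.42) = 1.00
  ~ε = 1 − 0.42 = 0.58
  ε & ~ε = max(0, a+b−1) on (0.42, 0.58) = 0.00
  (α | ε) & (ε & ~ε) = max(0, a+b−1) on (1.00, 0.00) = 0.00
  → value = 0.0000
|0.1927 − 0.0000| = 0.193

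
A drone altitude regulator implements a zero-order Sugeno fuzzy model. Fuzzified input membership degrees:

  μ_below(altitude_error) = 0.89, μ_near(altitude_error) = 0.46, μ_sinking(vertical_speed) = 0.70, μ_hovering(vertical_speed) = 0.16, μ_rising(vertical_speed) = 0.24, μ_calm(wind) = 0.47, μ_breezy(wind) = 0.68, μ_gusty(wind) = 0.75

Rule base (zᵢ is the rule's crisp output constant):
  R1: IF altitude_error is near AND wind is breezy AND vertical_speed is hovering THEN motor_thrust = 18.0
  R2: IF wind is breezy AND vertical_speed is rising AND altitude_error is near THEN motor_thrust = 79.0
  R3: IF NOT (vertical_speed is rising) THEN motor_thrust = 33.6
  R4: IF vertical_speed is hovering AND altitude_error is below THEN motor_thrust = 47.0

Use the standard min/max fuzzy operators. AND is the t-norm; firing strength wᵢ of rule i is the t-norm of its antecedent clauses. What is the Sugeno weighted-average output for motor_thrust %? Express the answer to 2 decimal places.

41.59

R1 (z=18.0): near=0.46, breezy=0.68, hovering=0.16; AND[min(a, b)] → w = 0.16
R2 (z=79.0): breezy=0.68, rising=0.24, near=0.46; AND[min(a, b)] → w = 0.24
R3 (z=33.6): ¬rising=1−0.24=0.76 → w = 0.76
R4 (z=47.0): hovering=0.16, below=0.89; AND[min(a, b)] → w = 0.16
Weighted average = (0.16·18.0 + 0.24·79.0 + 0.76·33.6 + 0.16·47.0) / (0.16 + 0.24 + 0.76 + 0.16)
  = 54.8960 / 1.3200 = 41.59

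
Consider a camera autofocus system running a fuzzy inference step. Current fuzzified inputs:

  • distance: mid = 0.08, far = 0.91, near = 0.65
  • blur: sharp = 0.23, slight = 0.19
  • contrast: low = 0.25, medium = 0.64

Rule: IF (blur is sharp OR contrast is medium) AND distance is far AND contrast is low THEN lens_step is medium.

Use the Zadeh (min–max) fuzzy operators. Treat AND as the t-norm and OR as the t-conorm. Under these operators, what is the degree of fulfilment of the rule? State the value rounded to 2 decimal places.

0.25

firing strength: (sharp=0.23 OR medium=0.64) = 0.64; AND[min(a, b)] with far=0.91, low=0.25 → w = 0.25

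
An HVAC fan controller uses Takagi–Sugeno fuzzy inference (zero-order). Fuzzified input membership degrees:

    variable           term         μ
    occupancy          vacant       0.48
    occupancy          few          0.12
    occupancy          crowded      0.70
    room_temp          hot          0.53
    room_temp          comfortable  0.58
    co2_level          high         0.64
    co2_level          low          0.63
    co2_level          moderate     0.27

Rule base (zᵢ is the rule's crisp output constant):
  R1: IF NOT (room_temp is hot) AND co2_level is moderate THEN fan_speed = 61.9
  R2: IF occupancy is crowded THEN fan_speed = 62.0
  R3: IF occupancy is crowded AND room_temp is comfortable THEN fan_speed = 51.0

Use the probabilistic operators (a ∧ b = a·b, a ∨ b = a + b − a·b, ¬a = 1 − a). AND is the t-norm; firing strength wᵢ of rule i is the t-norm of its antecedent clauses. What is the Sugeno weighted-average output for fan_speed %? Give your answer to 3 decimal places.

R1 (z=61.9): ¬hot=1−0.53=0.47, moderate=0.27; AND[a·b] → w = 0.1269
R2 (z=62.0): crowded=0.70 → w = 0.7000
R3 (z=51.0): crowded=0.70, comfortable=0.58; AND[a·b] → w = 0.4060
Weighted average = (0.1269·61.9 + 0.7000·62.0 + 0.4060·51.0) / (0.1269 + 0.7000 + 0.4060)
  = 71.9611 / 1.2329 = 58.367

58.367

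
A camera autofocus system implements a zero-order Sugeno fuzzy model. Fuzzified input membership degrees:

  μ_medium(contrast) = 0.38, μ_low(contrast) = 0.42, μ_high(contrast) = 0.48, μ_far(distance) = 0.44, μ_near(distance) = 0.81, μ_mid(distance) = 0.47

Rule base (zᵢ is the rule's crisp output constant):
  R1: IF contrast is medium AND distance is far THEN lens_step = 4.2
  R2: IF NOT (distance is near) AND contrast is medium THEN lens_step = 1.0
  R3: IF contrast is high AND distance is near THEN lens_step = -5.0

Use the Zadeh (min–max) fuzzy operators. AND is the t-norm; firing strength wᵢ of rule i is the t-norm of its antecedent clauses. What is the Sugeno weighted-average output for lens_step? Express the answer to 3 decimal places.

-0.585

R1 (z=4.2): medium=0.38, far=0.44; AND[min(a, b)] → w = 0.38
R2 (z=1.0): ¬near=1−0.81=0.19, medium=0.38; AND[min(a, b)] → w = 0.19
R3 (z=-5.0): high=0.48, near=0.81; AND[min(a, b)] → w = 0.48
Weighted average = (0.38·4.2 + 0.19·1.0 + 0.48·-5.0) / (0.38 + 0.19 + 0.48)
  = -0.6140 / 1.0500 = -0.585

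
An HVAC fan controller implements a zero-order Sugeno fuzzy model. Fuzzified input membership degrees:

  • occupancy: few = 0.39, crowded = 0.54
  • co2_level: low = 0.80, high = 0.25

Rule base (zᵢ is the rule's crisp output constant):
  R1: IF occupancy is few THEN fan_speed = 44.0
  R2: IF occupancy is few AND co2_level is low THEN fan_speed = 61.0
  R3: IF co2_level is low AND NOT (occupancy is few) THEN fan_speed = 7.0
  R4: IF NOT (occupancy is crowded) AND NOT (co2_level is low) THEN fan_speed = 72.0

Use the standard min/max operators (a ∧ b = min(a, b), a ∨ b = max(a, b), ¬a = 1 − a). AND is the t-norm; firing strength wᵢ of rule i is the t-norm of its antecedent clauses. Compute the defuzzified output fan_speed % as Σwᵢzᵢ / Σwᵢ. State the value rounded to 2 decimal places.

37.50

R1 (z=44.0): few=0.39 → w = 0.39
R2 (z=61.0): few=0.39, low=0.80; AND[min(a, b)] → w = 0.39
R3 (z=7.0): low=0.80, ¬few=1−0.39=0.61; AND[min(a, b)] → w = 0.61
R4 (z=72.0): ¬crowded=1−0.54=0.46, ¬low=1−0.80=0.20; AND[min(a, b)] → w = 0.20
Weighted average = (0.39·44.0 + 0.39·61.0 + 0.61·7.0 + 0.20·72.0) / (0.39 + 0.39 + 0.61 + 0.20)
  = 59.6200 / 1.5900 = 37.50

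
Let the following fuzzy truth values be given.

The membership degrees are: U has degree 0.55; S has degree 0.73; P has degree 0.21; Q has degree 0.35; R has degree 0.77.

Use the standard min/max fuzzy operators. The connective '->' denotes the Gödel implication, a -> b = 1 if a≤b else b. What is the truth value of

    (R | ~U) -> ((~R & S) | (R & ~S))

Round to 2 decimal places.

0.27

~U = 1 − 0.55 = 0.45
R | ~U = max(a, b) on (0.77, 0.45) = 0.77
~R = 1 − 0.77 = 0.23
~R & S = min(a, b) on (0.23, 0.73) = 0.23
~S = 1 − 0.73 = 0.27
R & ~S = min(a, b) on (0.77, 0.27) = 0.27
(~R & S) | (R & ~S) = max(a, b) on (0.23, 0.27) = 0.27
(R | ~U) -> ((~R & S) | (R & ~S))  [Gödel: 1 if a≤b else b] with a=0.77, b=0.27 → 0.27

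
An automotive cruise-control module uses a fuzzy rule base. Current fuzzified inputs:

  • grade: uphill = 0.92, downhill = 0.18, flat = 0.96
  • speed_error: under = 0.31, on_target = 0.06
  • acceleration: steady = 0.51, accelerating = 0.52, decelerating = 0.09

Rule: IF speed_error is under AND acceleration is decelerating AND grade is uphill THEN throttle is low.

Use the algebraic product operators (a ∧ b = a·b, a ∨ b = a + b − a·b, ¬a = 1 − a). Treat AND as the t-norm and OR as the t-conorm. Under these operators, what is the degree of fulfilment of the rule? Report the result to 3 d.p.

firing strength: under=0.31, decelerating=0.09, uphill=0.92; AND[a·b] → w = 0.0257

0.026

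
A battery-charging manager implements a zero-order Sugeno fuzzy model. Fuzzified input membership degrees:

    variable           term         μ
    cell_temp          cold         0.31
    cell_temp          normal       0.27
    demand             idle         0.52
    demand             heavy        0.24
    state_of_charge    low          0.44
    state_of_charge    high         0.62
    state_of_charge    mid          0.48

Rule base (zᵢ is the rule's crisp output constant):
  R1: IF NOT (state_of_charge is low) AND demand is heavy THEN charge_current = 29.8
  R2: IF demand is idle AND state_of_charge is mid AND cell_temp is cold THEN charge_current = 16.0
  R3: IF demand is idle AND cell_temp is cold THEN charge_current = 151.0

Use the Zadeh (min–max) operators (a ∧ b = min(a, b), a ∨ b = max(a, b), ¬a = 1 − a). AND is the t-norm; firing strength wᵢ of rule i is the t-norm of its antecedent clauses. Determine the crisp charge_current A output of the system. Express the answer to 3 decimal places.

R1 (z=29.8): ¬low=1−0.44=0.56, heavy=0.24; AND[min(a, b)] → w = 0.24
R2 (z=16.0): idle=0.52, mid=0.48, cold=0.31; AND[min(a, b)] → w = 0.31
R3 (z=151.0): idle=0.52, cold=0.31; AND[min(a, b)] → w = 0.31
Weighted average = (0.24·29.8 + 0.31·16.0 + 0.31·151.0) / (0.24 + 0.31 + 0.31)
  = 58.9220 / 0.8600 = 68.514

68.514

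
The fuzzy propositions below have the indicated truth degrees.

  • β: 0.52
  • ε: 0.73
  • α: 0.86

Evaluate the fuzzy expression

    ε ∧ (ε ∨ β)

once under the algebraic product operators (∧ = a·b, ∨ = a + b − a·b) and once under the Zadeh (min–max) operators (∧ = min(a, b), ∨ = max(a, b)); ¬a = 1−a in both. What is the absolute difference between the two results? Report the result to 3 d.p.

0.095

Under algebraic product:
  ε ∨ β = a + b − a·b on (0.7300, 0.5200) = 0.8704
  ε ∧ (ε ∨ β) = a·b on (0.7300, 0.8704) = 0.6354
  → value = 0.6354
Under Zadeh (min–max):
  ε ∨ β = max(a, b) on (0.73, 0.52) = 0.73
  ε ∧ (ε ∨ β) = min(a, b) on (0.73, 0.73) = 0.73
  → value = 0.7300
|0.6354 − 0.7300| = 0.095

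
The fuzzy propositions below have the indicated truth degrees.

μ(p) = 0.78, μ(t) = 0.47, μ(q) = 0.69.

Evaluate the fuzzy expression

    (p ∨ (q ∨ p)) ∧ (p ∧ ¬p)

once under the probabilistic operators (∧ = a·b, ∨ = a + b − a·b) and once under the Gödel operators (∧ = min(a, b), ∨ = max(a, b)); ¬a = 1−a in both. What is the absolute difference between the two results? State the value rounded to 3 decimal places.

Under probabilistic:
  q ∨ p = a + b − a·b on (0.6900, 0.7800) = 0.9318
  p ∨ (q ∨ p) = a + b − a·b on (0.7800, 0.9318) = 0.9850
  ¬p = 1 − 0.7800 = 0.2200
  p ∧ ¬p = a·b on (0.7800, 0.2200) = 0.1716
  (p ∨ (q ∨ p)) ∧ (p ∧ ¬p) = a·b on (0.9850, 0.1716) = 0.1690
  → value = 0.1690
Under Gödel:
  q ∨ p = max(a, b) on (0.69, 0.78) = 0.78
  p ∨ (q ∨ p) = max(a, b) on (0.78, 0.78) = 0.78
  ¬p = 1 − 0.78 = 0.22
  p ∧ ¬p = min(a, b) on (0.78, 0.22) = 0.22
  (p ∨ (q ∨ p)) ∧ (p ∧ ¬p) = min(a, b) on (0.78, 0.22) = 0.22
  → value = 0.2200
|0.1690 − 0.2200| = 0.051

0.051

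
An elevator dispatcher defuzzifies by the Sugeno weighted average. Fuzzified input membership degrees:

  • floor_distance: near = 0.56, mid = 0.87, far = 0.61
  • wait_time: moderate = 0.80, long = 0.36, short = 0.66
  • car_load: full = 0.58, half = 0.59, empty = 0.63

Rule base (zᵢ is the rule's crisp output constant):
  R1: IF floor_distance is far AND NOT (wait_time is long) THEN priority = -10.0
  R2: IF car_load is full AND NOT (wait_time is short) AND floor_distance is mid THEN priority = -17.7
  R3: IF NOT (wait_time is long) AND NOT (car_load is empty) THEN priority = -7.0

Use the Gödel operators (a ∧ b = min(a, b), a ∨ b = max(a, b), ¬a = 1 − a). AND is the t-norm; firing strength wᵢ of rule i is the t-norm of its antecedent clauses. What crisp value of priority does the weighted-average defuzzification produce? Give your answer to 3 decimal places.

-11.142

R1 (z=-10.0): far=0.61, ¬long=1−0.36=0.64; AND[min(a, b)] → w = 0.61
R2 (z=-17.7): full=0.58, ¬short=1−0.66=0.34, mid=0.87; AND[min(a, b)] → w = 0.34
R3 (z=-7.0): ¬long=1−0.36=0.64, ¬empty=1−0.63=0.37; AND[min(a, b)] → w = 0.37
Weighted average = (0.61·-10.0 + 0.34·-17.7 + 0.37·-7.0) / (0.61 + 0.34 + 0.37)
  = -14.7080 / 1.3200 = -11.142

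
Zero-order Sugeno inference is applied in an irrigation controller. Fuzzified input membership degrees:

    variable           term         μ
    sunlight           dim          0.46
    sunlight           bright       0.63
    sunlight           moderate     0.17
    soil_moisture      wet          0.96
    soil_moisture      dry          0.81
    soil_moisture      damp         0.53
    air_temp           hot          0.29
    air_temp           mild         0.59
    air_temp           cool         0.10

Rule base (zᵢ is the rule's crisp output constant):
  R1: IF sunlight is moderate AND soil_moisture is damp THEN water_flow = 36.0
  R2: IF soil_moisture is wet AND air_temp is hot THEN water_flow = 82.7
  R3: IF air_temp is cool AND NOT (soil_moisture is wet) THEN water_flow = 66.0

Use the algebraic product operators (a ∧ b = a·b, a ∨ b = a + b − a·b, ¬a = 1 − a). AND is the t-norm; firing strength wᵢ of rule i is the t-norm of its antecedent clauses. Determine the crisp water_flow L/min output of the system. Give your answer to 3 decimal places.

71.225

R1 (z=36.0): moderate=0.17, damp=0.53; AND[a·b] → w = 0.0901
R2 (z=82.7): wet=0.96, hot=0.29; AND[a·b] → w = 0.2784
R3 (z=66.0): cool=0.10, ¬wet=1−0.96=0.04; AND[a·b] → w = 0.0040
Weighted average = (0.0901·36.0 + 0.2784·82.7 + 0.0040·66.0) / (0.0901 + 0.2784 + 0.0040)
  = 26.5313 / 0.3725 = 71.225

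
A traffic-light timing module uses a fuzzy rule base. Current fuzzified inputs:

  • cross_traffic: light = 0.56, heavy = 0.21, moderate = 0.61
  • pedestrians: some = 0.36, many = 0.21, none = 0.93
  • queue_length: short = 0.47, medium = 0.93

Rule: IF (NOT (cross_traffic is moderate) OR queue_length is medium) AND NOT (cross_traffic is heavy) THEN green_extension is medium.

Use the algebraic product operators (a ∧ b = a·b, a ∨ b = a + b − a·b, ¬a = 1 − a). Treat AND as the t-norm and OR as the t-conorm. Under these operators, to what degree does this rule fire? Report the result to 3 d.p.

0.756

firing strength: (¬moderate=1−0.61=0.39 OR medium=0.93) = 0.9573; AND[a·b] with ¬heavy=1−0.21=0.79 → w = 0.7563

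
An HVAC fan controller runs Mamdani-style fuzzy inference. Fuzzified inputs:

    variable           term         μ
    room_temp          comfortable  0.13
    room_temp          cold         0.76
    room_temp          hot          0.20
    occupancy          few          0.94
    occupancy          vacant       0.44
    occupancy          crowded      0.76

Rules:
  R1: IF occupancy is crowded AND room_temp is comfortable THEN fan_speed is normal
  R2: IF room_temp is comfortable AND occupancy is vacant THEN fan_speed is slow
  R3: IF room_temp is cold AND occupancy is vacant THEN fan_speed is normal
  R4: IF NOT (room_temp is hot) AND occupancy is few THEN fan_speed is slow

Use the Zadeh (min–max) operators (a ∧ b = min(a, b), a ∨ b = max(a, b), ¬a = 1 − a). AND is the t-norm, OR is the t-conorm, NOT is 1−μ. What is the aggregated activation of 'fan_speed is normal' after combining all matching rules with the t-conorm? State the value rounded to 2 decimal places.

0.44

R1: crowded=0.76, comfortable=0.13; AND[min(a, b)] → w = 0.13
R2: comfortable=0.13, vacant=0.44; AND[min(a, b)] → w = 0.13
R3: cold=0.76, vacant=0.44; AND[min(a, b)] → w = 0.44
R4: ¬hot=1−0.20=0.80, few=0.94; AND[min(a, b)] → w = 0.80
Rules with consequent 'normal': {R1, R3} → strengths 0.13, 0.44
Aggregate via t-conorm [max(a, b)]: 0.44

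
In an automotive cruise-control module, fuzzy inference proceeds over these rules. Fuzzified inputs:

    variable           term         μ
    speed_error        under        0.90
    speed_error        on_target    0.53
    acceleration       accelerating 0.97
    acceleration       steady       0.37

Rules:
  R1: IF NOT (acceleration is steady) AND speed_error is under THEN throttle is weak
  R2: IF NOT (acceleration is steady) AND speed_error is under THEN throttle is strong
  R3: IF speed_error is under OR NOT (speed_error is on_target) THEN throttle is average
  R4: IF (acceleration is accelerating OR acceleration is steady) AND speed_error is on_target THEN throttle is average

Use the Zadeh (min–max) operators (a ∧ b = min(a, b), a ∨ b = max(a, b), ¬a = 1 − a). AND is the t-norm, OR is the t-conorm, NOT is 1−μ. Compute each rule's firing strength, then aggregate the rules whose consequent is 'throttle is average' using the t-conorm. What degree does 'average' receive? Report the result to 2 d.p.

0.90

R1: ¬steady=1−0.37=0.63, under=0.90; AND[min(a, b)] → w = 0.63
R2: ¬steady=1−0.37=0.63, under=0.90; AND[min(a, b)] → w = 0.63
R3: under=0.90, ¬on_target=1−0.53=0.47; OR[max(a, b)] → w = 0.90
R4: (accelerating=0.97 OR steady=0.37) = 0.97; AND[min(a, b)] with on_target=0.53 → w = 0.53
Rules with consequent 'average': {R3, R4} → strengths 0.90, 0.53
Aggregate via t-conorm [max(a, b)]: 0.90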